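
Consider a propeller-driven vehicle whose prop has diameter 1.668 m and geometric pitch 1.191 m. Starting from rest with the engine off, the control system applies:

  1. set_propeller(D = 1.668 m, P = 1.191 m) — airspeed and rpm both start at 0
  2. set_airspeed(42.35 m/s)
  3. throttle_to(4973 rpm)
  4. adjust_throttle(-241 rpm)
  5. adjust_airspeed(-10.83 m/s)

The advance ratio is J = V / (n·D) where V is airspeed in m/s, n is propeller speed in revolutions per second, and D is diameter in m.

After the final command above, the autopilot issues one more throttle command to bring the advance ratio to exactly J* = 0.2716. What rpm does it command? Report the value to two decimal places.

rpm = 4174.57

set_propeller: D = 1.668 m, P = 1.191 m (p = P/D = 0.714029); state ← (V=0, rpm=0)
set_airspeed(42.35): V ← 42.35 m/s
throttle_to(4973): rpm ← 4973
adjust_throttle(-241): rpm ← 4973 -241 = 4732
adjust_airspeed(-10.83): V ← 42.35 -10.83 = 31.52 m/s
final state: V = 31.52 m/s, rpm = 4732 → n = rpm/60 = 78.866667 rev/s
target J* = 0.2716; solve J* = V/(n·D) for n: n = V/(J*·D) = 31.52/(0.2716 × 1.668) = 69.576151 rev/s
rpm = 60·n = 4174.569034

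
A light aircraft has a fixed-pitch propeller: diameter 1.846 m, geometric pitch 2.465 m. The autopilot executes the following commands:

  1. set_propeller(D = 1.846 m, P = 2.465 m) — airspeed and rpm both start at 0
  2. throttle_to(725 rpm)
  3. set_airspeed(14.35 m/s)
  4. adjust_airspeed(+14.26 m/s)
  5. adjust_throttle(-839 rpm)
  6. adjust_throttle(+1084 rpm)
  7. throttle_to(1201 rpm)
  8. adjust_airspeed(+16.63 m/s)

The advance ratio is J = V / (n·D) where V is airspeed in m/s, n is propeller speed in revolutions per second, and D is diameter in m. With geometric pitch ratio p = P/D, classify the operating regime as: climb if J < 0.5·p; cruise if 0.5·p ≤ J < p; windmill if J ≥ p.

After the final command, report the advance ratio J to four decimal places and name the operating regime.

set_propeller: D = 1.846 m, P = 2.465 m (p = P/D = 1.335320); state ← (V=0, rpm=0)
throttle_to(725): rpm ← 725
set_airspeed(14.35): V ← 14.35 m/s
adjust_airspeed(+14.26): V ← 14.35 +14.26 = 28.61 m/s
adjust_throttle(-839): rpm ← 725 -839 = -114
adjust_throttle(+1084): rpm ← -114 +1084 = 970
throttle_to(1201): rpm ← 1201
adjust_airspeed(+16.63): V ← 28.61 +16.63 = 45.24 m/s
final state: V = 45.24 m/s, rpm = 1201 → n = rpm/60 = 20.016667 rev/s
J = V / (n·D) = 45.24 / (20.016667 × 1.846) = 1.224332
regime bands: climb J<0.6677 | cruise [0.6677, 1.3353) | windmill J≥1.3353
J = 1.2243 → cruise

J = 1.2243, regime = cruise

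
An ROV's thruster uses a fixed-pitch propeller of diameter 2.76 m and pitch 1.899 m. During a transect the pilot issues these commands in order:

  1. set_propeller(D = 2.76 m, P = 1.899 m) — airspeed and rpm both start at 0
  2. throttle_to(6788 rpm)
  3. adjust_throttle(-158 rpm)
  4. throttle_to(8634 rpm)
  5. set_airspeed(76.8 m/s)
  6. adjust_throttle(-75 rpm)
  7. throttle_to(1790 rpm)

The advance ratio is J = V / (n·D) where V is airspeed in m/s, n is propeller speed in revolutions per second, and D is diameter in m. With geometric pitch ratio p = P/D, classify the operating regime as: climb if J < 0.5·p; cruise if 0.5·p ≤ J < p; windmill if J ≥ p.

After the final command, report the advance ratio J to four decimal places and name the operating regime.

set_propeller: D = 2.76 m, P = 1.899 m (p = P/D = 0.688043); state ← (V=0, rpm=0)
throttle_to(6788): rpm ← 6788
adjust_throttle(-158): rpm ← 6788 -158 = 6630
throttle_to(8634): rpm ← 8634
set_airspeed(76.8): V ← 76.8 m/s
adjust_throttle(-75): rpm ← 8634 -75 = 8559
throttle_to(1790): rpm ← 1790
final state: V = 76.8 m/s, rpm = 1790 → n = rpm/60 = 29.833333 rev/s
J = V / (n·D) = 76.8 / (29.833333 × 2.76) = 0.932718
regime bands: climb J<0.3440 | cruise [0.3440, 0.6880) | windmill J≥0.6880
J = 0.9327 → windmill

J = 0.9327, regime = windmill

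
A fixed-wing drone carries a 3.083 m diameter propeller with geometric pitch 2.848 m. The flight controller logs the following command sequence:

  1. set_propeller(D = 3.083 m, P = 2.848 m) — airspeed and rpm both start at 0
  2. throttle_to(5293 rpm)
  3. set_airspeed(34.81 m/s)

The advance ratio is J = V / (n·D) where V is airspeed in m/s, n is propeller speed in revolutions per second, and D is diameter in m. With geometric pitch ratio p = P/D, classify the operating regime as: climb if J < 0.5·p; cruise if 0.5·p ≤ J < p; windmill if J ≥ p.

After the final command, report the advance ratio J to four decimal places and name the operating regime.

J = 0.1280, regime = climb

set_propeller: D = 3.083 m, P = 2.848 m (p = P/D = 0.923776); state ← (V=0, rpm=0)
throttle_to(5293): rpm ← 5293
set_airspeed(34.81): V ← 34.81 m/s
final state: V = 34.81 m/s, rpm = 5293 → n = rpm/60 = 88.216667 rev/s
J = V / (n·D) = 34.81 / (88.216667 × 3.083) = 0.127991
regime bands: climb J<0.4619 | cruise [0.4619, 0.9238) | windmill J≥0.9238
J = 0.1280 → climb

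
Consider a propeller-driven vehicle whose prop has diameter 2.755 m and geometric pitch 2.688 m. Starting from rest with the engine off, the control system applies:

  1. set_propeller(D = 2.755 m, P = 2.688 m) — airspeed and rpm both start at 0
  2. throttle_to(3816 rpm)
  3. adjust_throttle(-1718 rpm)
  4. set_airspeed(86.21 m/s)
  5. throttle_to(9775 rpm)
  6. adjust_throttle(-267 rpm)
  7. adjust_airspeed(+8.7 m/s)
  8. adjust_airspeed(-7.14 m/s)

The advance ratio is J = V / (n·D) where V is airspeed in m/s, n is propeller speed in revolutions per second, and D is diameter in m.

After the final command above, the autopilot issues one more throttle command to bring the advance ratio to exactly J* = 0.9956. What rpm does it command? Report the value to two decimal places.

rpm = 1919.95

set_propeller: D = 2.755 m, P = 2.688 m (p = P/D = 0.975681); state ← (V=0, rpm=0)
throttle_to(3816): rpm ← 3816
adjust_throttle(-1718): rpm ← 3816 -1718 = 2098
set_airspeed(86.21): V ← 86.21 m/s
throttle_to(9775): rpm ← 9775
adjust_throttle(-267): rpm ← 9775 -267 = 9508
adjust_airspeed(+8.7): V ← 86.21 +8.7 = 94.91 m/s
adjust_airspeed(-7.14): V ← 94.91 -7.14 = 87.77 m/s
final state: V = 87.77 m/s, rpm = 9508 → n = rpm/60 = 158.466667 rev/s
target J* = 0.9956; solve J* = V/(n·D) for n: n = V/(J*·D) = 87.77/(0.9956 × 2.755) = 31.999236 rev/s
rpm = 60·n = 1919.954150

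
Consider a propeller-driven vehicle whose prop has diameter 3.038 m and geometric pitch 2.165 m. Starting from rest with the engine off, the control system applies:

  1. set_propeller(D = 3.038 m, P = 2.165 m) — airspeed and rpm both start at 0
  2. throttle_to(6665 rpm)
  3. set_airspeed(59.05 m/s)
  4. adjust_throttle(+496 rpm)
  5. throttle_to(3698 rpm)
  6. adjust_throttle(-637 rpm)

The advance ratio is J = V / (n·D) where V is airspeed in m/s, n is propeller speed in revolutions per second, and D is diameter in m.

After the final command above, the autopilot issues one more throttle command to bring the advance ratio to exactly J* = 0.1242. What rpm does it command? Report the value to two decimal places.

rpm = 9389.92

set_propeller: D = 3.038 m, P = 2.165 m (p = P/D = 0.712640); state ← (V=0, rpm=0)
throttle_to(6665): rpm ← 6665
set_airspeed(59.05): V ← 59.05 m/s
adjust_throttle(+496): rpm ← 6665 +496 = 7161
throttle_to(3698): rpm ← 3698
adjust_throttle(-637): rpm ← 3698 -637 = 3061
final state: V = 59.05 m/s, rpm = 3061 → n = rpm/60 = 51.016667 rev/s
target J* = 0.1242; solve J* = V/(n·D) for n: n = V/(J*·D) = 59.05/(0.1242 × 3.038) = 156.498629 rev/s
rpm = 60·n = 9389.917725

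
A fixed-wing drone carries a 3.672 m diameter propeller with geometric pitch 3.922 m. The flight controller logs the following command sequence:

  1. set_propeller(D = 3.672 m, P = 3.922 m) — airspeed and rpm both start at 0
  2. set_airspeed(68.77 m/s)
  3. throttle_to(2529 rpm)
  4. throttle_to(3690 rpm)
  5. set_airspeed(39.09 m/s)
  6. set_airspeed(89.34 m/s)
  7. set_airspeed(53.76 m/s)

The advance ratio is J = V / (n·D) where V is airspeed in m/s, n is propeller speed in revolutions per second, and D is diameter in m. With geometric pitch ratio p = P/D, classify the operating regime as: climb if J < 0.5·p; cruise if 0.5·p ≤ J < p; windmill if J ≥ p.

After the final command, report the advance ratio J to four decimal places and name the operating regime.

J = 0.2381, regime = climb

set_propeller: D = 3.672 m, P = 3.922 m (p = P/D = 1.068083); state ← (V=0, rpm=0)
set_airspeed(68.77): V ← 68.77 m/s
throttle_to(2529): rpm ← 2529
throttle_to(3690): rpm ← 3690
set_airspeed(39.09): V ← 39.09 m/s
set_airspeed(89.34): V ← 89.34 m/s
set_airspeed(53.76): V ← 53.76 m/s
final state: V = 53.76 m/s, rpm = 3690 → n = rpm/60 = 61.500000 rev/s
J = V / (n·D) = 53.76 / (61.500000 × 3.672) = 0.238057
regime bands: climb J<0.5340 | cruise [0.5340, 1.0681) | windmill J≥1.0681
J = 0.2381 → climb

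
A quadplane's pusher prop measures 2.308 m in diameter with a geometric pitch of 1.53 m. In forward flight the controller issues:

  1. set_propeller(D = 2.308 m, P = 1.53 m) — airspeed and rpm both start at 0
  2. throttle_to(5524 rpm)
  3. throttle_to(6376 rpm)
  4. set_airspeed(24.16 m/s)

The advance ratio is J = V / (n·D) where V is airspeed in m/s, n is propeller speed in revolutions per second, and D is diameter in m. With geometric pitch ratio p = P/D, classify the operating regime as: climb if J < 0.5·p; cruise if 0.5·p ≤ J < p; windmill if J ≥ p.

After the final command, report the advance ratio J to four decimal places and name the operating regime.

set_propeller: D = 2.308 m, P = 1.53 m (p = P/D = 0.662912); state ← (V=0, rpm=0)
throttle_to(5524): rpm ← 5524
throttle_to(6376): rpm ← 6376
set_airspeed(24.16): V ← 24.16 m/s
final state: V = 24.16 m/s, rpm = 6376 → n = rpm/60 = 106.266667 rev/s
J = V / (n·D) = 24.16 / (106.266667 × 2.308) = 0.098506
regime bands: climb J<0.3315 | cruise [0.3315, 0.6629) | windmill J≥0.6629
J = 0.0985 → climb

J = 0.0985, regime = climb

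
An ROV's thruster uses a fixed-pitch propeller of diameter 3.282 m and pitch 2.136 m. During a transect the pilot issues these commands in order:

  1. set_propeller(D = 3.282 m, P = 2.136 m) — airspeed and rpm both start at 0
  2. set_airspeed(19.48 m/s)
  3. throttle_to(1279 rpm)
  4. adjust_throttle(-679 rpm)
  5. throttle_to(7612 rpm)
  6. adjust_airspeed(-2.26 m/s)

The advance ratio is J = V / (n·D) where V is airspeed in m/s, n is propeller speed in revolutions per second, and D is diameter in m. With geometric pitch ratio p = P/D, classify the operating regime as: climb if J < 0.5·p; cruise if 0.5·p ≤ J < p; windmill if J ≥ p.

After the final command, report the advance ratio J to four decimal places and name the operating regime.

set_propeller: D = 3.282 m, P = 2.136 m (p = P/D = 0.650823); state ← (V=0, rpm=0)
set_airspeed(19.48): V ← 19.48 m/s
throttle_to(1279): rpm ← 1279
adjust_throttle(-679): rpm ← 1279 -679 = 600
throttle_to(7612): rpm ← 7612
adjust_airspeed(-2.26): V ← 19.48 -2.26 = 17.22 m/s
final state: V = 17.22 m/s, rpm = 7612 → n = rpm/60 = 126.866667 rev/s
J = V / (n·D) = 17.22 / (126.866667 × 3.282) = 0.041357
regime bands: climb J<0.3254 | cruise [0.3254, 0.6508) | windmill J≥0.6508
J = 0.0414 → climb

J = 0.0414, regime = climb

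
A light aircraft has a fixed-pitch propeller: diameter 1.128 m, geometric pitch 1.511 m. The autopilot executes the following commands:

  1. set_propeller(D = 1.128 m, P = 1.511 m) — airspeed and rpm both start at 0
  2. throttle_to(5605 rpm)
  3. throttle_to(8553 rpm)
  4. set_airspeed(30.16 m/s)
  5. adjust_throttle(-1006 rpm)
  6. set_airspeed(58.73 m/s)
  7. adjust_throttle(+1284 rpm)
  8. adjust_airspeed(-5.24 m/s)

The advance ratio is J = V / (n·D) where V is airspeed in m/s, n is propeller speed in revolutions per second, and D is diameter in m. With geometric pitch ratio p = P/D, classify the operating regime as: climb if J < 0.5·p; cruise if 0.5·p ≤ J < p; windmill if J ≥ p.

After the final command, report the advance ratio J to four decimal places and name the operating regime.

set_propeller: D = 1.128 m, P = 1.511 m (p = P/D = 1.339539); state ← (V=0, rpm=0)
throttle_to(5605): rpm ← 5605
throttle_to(8553): rpm ← 8553
set_airspeed(30.16): V ← 30.16 m/s
adjust_throttle(-1006): rpm ← 8553 -1006 = 7547
set_airspeed(58.73): V ← 58.73 m/s
adjust_throttle(+1284): rpm ← 7547 +1284 = 8831
adjust_airspeed(-5.24): V ← 58.73 -5.24 = 53.49 m/s
final state: V = 53.49 m/s, rpm = 8831 → n = rpm/60 = 147.183333 rev/s
J = V / (n·D) = 53.49 / (147.183333 × 1.128) = 0.322185
regime bands: climb J<0.6698 | cruise [0.6698, 1.3395) | windmill J≥1.3395
J = 0.3222 → climb

J = 0.3222, regime = climb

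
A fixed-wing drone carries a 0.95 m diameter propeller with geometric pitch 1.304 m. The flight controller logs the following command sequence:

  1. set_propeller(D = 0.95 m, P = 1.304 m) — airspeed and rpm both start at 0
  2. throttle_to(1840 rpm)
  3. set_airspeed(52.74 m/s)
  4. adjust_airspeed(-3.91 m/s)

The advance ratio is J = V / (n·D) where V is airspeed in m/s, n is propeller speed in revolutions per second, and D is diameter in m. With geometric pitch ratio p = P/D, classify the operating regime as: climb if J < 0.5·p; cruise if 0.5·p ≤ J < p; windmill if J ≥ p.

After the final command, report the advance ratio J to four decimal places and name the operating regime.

J = 1.6761, regime = windmill

set_propeller: D = 0.95 m, P = 1.304 m (p = P/D = 1.372632); state ← (V=0, rpm=0)
throttle_to(1840): rpm ← 1840
set_airspeed(52.74): V ← 52.74 m/s
adjust_airspeed(-3.91): V ← 52.74 -3.91 = 48.83 m/s
final state: V = 48.83 m/s, rpm = 1840 → n = rpm/60 = 30.666667 rev/s
J = V / (n·D) = 48.83 / (30.666667 × 0.95) = 1.676087
regime bands: climb J<0.6863 | cruise [0.6863, 1.3726) | windmill J≥1.3726
J = 1.6761 → windmill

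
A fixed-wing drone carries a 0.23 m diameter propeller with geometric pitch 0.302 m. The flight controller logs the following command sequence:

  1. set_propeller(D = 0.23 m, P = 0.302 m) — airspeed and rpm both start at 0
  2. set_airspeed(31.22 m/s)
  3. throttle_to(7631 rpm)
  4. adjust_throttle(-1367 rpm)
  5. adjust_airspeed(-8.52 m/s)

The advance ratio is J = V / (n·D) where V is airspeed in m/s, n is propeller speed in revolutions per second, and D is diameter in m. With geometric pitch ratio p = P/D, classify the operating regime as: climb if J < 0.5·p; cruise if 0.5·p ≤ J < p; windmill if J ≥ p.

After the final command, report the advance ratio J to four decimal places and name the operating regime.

J = 0.9454, regime = cruise

set_propeller: D = 0.23 m, P = 0.302 m (p = P/D = 1.313043); state ← (V=0, rpm=0)
set_airspeed(31.22): V ← 31.22 m/s
throttle_to(7631): rpm ← 7631
adjust_throttle(-1367): rpm ← 7631 -1367 = 6264
adjust_airspeed(-8.52): V ← 31.22 -8.52 = 22.7 m/s
final state: V = 22.7 m/s, rpm = 6264 → n = rpm/60 = 104.400000 rev/s
J = V / (n·D) = 22.7 / (104.400000 × 0.23) = 0.945361
regime bands: climb J<0.6565 | cruise [0.6565, 1.3130) | windmill J≥1.3130
J = 0.9454 → cruise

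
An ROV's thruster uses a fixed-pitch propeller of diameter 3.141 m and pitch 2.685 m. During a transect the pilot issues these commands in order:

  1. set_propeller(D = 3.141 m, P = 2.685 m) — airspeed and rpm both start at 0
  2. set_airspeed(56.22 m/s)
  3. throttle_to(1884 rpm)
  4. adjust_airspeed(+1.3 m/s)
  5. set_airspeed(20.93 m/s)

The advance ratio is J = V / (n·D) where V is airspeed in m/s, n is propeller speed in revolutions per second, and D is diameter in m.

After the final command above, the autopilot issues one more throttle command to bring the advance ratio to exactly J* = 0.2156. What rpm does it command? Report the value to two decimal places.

rpm = 1854.40

set_propeller: D = 3.141 m, P = 2.685 m (p = P/D = 0.854823); state ← (V=0, rpm=0)
set_airspeed(56.22): V ← 56.22 m/s
throttle_to(1884): rpm ← 1884
adjust_airspeed(+1.3): V ← 56.22 +1.3 = 57.52 m/s
set_airspeed(20.93): V ← 20.93 m/s
final state: V = 20.93 m/s, rpm = 1884 → n = rpm/60 = 31.400000 rev/s
target J* = 0.2156; solve J* = V/(n·D) for n: n = V/(J*·D) = 20.93/(0.2156 × 3.141) = 30.906693 rev/s
rpm = 60·n = 1854.401568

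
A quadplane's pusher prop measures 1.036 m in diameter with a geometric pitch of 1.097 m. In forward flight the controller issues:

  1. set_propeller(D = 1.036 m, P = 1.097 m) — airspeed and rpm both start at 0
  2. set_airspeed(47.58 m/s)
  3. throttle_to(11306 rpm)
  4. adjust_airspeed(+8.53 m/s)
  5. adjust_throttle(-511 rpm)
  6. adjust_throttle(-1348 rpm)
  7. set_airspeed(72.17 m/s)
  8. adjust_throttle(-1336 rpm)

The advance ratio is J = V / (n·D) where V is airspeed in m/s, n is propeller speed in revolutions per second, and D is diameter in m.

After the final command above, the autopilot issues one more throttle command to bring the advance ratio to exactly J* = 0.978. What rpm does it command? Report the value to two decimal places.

rpm = 4273.75

set_propeller: D = 1.036 m, P = 1.097 m (p = P/D = 1.058880); state ← (V=0, rpm=0)
set_airspeed(47.58): V ← 47.58 m/s
throttle_to(11306): rpm ← 11306
adjust_airspeed(+8.53): V ← 47.58 +8.53 = 56.11 m/s
adjust_throttle(-511): rpm ← 11306 -511 = 10795
adjust_throttle(-1348): rpm ← 10795 -1348 = 9447
set_airspeed(72.17): V ← 72.17 m/s
adjust_throttle(-1336): rpm ← 9447 -1336 = 8111
final state: V = 72.17 m/s, rpm = 8111 → n = rpm/60 = 135.183333 rev/s
target J* = 0.978; solve J* = V/(n·D) for n: n = V/(J*·D) = 72.17/(0.978 × 1.036) = 71.229205 rev/s
rpm = 60·n = 4273.752280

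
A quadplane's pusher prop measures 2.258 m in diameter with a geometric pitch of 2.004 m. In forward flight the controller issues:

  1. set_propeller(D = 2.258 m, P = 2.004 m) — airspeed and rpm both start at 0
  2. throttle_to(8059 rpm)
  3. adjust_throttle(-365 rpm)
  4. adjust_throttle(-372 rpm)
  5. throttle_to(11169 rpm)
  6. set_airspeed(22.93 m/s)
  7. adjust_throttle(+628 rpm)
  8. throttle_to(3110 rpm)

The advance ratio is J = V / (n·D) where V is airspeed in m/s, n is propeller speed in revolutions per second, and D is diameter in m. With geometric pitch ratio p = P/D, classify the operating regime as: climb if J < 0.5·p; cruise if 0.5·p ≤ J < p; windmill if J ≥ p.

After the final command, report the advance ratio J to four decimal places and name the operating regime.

J = 0.1959, regime = climb

set_propeller: D = 2.258 m, P = 2.004 m (p = P/D = 0.887511); state ← (V=0, rpm=0)
throttle_to(8059): rpm ← 8059
adjust_throttle(-365): rpm ← 8059 -365 = 7694
adjust_throttle(-372): rpm ← 7694 -372 = 7322
throttle_to(11169): rpm ← 11169
set_airspeed(22.93): V ← 22.93 m/s
adjust_throttle(+628): rpm ← 11169 +628 = 11797
throttle_to(3110): rpm ← 3110
final state: V = 22.93 m/s, rpm = 3110 → n = rpm/60 = 51.833333 rev/s
J = V / (n·D) = 22.93 / (51.833333 × 2.258) = 0.195916
regime bands: climb J<0.4438 | cruise [0.4438, 0.8875) | windmill J≥0.8875
J = 0.1959 → climb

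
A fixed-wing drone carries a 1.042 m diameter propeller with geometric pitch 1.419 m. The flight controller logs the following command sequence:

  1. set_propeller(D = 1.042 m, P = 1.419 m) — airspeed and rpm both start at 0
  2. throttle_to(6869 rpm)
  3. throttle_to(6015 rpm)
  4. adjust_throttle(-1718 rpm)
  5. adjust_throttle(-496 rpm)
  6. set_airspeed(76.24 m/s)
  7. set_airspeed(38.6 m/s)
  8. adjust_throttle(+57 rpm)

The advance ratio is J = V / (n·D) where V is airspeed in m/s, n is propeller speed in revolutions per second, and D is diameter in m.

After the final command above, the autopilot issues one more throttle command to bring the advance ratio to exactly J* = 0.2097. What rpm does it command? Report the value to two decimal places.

rpm = 10599.18

set_propeller: D = 1.042 m, P = 1.419 m (p = P/D = 1.361804); state ← (V=0, rpm=0)
throttle_to(6869): rpm ← 6869
throttle_to(6015): rpm ← 6015
adjust_throttle(-1718): rpm ← 6015 -1718 = 4297
adjust_throttle(-496): rpm ← 4297 -496 = 3801
set_airspeed(76.24): V ← 76.24 m/s
set_airspeed(38.6): V ← 38.6 m/s
adjust_throttle(+57): rpm ← 3801 +57 = 3858
final state: V = 38.6 m/s, rpm = 3858 → n = rpm/60 = 64.300000 rev/s
target J* = 0.2097; solve J* = V/(n·D) for n: n = V/(J*·D) = 38.6/(0.2097 × 1.042) = 176.653056 rev/s
rpm = 60·n = 10599.183369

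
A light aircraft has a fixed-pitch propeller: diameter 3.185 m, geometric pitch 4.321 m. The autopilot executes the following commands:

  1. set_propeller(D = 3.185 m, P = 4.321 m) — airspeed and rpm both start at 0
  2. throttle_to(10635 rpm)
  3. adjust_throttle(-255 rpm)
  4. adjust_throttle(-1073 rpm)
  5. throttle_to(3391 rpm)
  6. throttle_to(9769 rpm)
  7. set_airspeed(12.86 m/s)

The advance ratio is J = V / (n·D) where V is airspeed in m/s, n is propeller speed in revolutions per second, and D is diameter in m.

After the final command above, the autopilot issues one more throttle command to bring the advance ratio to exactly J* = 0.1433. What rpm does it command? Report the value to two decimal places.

set_propeller: D = 3.185 m, P = 4.321 m (p = P/D = 1.356672); state ← (V=0, rpm=0)
throttle_to(10635): rpm ← 10635
adjust_throttle(-255): rpm ← 10635 -255 = 10380
adjust_throttle(-1073): rpm ← 10380 -1073 = 9307
throttle_to(3391): rpm ← 3391
throttle_to(9769): rpm ← 9769
set_airspeed(12.86): V ← 12.86 m/s
final state: V = 12.86 m/s, rpm = 9769 → n = rpm/60 = 162.816667 rev/s
target J* = 0.1433; solve J* = V/(n·D) for n: n = V/(J*·D) = 12.86/(0.1433 × 3.185) = 28.176389 rev/s
rpm = 60·n = 1690.583367

rpm = 1690.58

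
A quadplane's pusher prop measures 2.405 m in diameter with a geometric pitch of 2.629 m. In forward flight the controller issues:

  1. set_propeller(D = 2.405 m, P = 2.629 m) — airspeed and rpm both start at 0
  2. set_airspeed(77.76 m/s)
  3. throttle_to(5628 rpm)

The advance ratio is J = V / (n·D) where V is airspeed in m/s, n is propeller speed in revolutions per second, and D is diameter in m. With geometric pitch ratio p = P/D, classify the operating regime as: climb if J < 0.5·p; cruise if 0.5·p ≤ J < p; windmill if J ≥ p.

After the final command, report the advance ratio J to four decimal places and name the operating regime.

set_propeller: D = 2.405 m, P = 2.629 m (p = P/D = 1.093139); state ← (V=0, rpm=0)
set_airspeed(77.76): V ← 77.76 m/s
throttle_to(5628): rpm ← 5628
final state: V = 77.76 m/s, rpm = 5628 → n = rpm/60 = 93.800000 rev/s
J = V / (n·D) = 77.76 / (93.800000 × 2.405) = 0.344698
regime bands: climb J<0.5466 | cruise [0.5466, 1.0931) | windmill J≥1.0931
J = 0.3447 → climb

J = 0.3447, regime = climb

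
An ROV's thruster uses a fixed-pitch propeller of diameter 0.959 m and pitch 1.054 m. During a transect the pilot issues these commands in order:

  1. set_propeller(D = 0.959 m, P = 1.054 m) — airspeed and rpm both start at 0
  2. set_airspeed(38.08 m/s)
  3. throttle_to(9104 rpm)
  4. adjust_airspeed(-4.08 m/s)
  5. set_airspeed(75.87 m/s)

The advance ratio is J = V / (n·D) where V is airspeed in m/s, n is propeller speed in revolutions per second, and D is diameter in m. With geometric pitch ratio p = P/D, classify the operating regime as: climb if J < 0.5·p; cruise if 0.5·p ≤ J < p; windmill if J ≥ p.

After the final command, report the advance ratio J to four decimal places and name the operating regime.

J = 0.5214, regime = climb

set_propeller: D = 0.959 m, P = 1.054 m (p = P/D = 1.099062); state ← (V=0, rpm=0)
set_airspeed(38.08): V ← 38.08 m/s
throttle_to(9104): rpm ← 9104
adjust_airspeed(-4.08): V ← 38.08 -4.08 = 34 m/s
set_airspeed(75.87): V ← 75.87 m/s
final state: V = 75.87 m/s, rpm = 9104 → n = rpm/60 = 151.733333 rev/s
J = V / (n·D) = 75.87 / (151.733333 × 0.959) = 0.521399
regime bands: climb J<0.5495 | cruise [0.5495, 1.0991) | windmill J≥1.0991
J = 0.5214 → climb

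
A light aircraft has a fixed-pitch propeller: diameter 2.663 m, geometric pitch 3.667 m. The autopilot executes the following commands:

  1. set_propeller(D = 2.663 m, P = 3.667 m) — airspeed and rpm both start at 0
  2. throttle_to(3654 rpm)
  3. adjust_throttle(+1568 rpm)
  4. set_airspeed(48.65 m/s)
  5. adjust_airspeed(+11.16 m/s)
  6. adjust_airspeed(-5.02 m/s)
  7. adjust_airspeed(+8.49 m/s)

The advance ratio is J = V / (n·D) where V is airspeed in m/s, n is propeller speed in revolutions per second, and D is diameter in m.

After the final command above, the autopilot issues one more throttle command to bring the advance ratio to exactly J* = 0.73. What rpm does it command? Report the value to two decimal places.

set_propeller: D = 2.663 m, P = 3.667 m (p = P/D = 1.377018); state ← (V=0, rpm=0)
throttle_to(3654): rpm ← 3654
adjust_throttle(+1568): rpm ← 3654 +1568 = 5222
set_airspeed(48.65): V ← 48.65 m/s
adjust_airspeed(+11.16): V ← 48.65 +11.16 = 59.81 m/s
adjust_airspeed(-5.02): V ← 59.81 -5.02 = 54.79 m/s
adjust_airspeed(+8.49): V ← 54.79 +8.49 = 63.28 m/s
final state: V = 63.28 m/s, rpm = 5222 → n = rpm/60 = 87.033333 rev/s
target J* = 0.73; solve J* = V/(n·D) for n: n = V/(J*·D) = 63.28/(0.73 × 2.663) = 32.551608 rev/s
rpm = 60·n = 1953.096467

rpm = 1953.10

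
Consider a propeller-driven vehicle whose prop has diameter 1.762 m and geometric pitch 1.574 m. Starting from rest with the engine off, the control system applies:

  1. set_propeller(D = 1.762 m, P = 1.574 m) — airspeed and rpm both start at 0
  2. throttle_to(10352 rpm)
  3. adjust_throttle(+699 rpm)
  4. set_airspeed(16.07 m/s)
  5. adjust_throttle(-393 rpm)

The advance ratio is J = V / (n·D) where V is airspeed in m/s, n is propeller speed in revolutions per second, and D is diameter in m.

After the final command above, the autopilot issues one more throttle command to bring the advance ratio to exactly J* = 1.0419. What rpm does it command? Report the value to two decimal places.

set_propeller: D = 1.762 m, P = 1.574 m (p = P/D = 0.893303); state ← (V=0, rpm=0)
throttle_to(10352): rpm ← 10352
adjust_throttle(+699): rpm ← 10352 +699 = 11051
set_airspeed(16.07): V ← 16.07 m/s
adjust_throttle(-393): rpm ← 11051 -393 = 10658
final state: V = 16.07 m/s, rpm = 10658 → n = rpm/60 = 177.633333 rev/s
target J* = 1.0419; solve J* = V/(n·D) for n: n = V/(J*·D) = 16.07/(1.0419 × 1.762) = 8.753544 rev/s
rpm = 60·n = 525.212659

rpm = 525.21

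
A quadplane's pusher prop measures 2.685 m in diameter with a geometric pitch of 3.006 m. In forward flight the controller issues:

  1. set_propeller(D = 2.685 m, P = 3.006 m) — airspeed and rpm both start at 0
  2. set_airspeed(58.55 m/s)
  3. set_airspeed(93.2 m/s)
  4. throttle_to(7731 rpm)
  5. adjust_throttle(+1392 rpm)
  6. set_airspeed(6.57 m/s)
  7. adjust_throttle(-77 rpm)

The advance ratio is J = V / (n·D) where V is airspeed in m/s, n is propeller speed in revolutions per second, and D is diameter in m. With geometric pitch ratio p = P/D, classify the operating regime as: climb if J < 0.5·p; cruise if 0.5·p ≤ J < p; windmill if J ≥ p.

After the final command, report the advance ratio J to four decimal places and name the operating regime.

set_propeller: D = 2.685 m, P = 3.006 m (p = P/D = 1.119553); state ← (V=0, rpm=0)
set_airspeed(58.55): V ← 58.55 m/s
set_airspeed(93.2): V ← 93.2 m/s
throttle_to(7731): rpm ← 7731
adjust_throttle(+1392): rpm ← 7731 +1392 = 9123
set_airspeed(6.57): V ← 6.57 m/s
adjust_throttle(-77): rpm ← 9123 -77 = 9046
final state: V = 6.57 m/s, rpm = 9046 → n = rpm/60 = 150.766667 rev/s
J = V / (n·D) = 6.57 / (150.766667 × 2.685) = 0.016230
regime bands: climb J<0.5598 | cruise [0.5598, 1.1196) | windmill J≥1.1196
J = 0.0162 → climb

J = 0.0162, regime = climb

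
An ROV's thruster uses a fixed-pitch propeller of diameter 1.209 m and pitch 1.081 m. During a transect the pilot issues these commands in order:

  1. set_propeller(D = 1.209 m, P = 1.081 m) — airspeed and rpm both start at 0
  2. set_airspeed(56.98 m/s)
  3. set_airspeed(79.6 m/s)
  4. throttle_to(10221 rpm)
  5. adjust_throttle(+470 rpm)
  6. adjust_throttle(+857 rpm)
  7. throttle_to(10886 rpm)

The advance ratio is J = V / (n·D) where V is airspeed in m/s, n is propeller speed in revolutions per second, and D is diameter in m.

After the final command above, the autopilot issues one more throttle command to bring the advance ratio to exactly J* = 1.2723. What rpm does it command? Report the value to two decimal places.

set_propeller: D = 1.209 m, P = 1.081 m (p = P/D = 0.894127); state ← (V=0, rpm=0)
set_airspeed(56.98): V ← 56.98 m/s
set_airspeed(79.6): V ← 79.6 m/s
throttle_to(10221): rpm ← 10221
adjust_throttle(+470): rpm ← 10221 +470 = 10691
adjust_throttle(+857): rpm ← 10691 +857 = 11548
throttle_to(10886): rpm ← 10886
final state: V = 79.6 m/s, rpm = 10886 → n = rpm/60 = 181.433333 rev/s
target J* = 1.2723; solve J* = V/(n·D) for n: n = V/(J*·D) = 79.6/(1.2723 × 1.209) = 51.748437 rev/s
rpm = 60·n = 3104.906239

rpm = 3104.91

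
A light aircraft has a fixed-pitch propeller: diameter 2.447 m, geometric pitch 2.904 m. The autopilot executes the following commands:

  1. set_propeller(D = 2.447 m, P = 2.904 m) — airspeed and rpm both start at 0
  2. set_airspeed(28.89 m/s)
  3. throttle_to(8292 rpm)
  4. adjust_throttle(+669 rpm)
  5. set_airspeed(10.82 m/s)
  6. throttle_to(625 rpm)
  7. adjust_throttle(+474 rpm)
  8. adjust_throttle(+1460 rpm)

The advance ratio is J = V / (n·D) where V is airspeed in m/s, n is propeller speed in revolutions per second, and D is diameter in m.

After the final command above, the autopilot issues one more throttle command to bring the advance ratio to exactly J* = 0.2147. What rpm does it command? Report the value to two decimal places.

set_propeller: D = 2.447 m, P = 2.904 m (p = P/D = 1.186759); state ← (V=0, rpm=0)
set_airspeed(28.89): V ← 28.89 m/s
throttle_to(8292): rpm ← 8292
adjust_throttle(+669): rpm ← 8292 +669 = 8961
set_airspeed(10.82): V ← 10.82 m/s
throttle_to(625): rpm ← 625
adjust_throttle(+474): rpm ← 625 +474 = 1099
adjust_throttle(+1460): rpm ← 1099 +1460 = 2559
final state: V = 10.82 m/s, rpm = 2559 → n = rpm/60 = 42.650000 rev/s
target J* = 0.2147; solve J* = V/(n·D) for n: n = V/(J*·D) = 10.82/(0.2147 × 2.447) = 20.594974 rev/s
rpm = 60·n = 1235.698437

rpm = 1235.70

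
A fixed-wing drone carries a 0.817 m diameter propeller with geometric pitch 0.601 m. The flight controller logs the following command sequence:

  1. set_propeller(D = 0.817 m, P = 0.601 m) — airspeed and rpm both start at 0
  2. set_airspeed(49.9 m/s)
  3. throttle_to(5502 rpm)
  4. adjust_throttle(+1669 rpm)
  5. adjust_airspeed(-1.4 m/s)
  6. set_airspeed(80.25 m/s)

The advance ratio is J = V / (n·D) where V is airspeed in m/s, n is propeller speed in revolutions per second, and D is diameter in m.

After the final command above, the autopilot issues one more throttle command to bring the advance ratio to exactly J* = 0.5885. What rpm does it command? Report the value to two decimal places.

set_propeller: D = 0.817 m, P = 0.601 m (p = P/D = 0.735618); state ← (V=0, rpm=0)
set_airspeed(49.9): V ← 49.9 m/s
throttle_to(5502): rpm ← 5502
adjust_throttle(+1669): rpm ← 5502 +1669 = 7171
adjust_airspeed(-1.4): V ← 49.9 -1.4 = 48.5 m/s
set_airspeed(80.25): V ← 80.25 m/s
final state: V = 80.25 m/s, rpm = 7171 → n = rpm/60 = 119.516667 rev/s
target J* = 0.5885; solve J* = V/(n·D) for n: n = V/(J*·D) = 80.25/(0.5885 × 0.817) = 166.907756 rev/s
rpm = 60·n = 10014.465339

rpm = 10014.47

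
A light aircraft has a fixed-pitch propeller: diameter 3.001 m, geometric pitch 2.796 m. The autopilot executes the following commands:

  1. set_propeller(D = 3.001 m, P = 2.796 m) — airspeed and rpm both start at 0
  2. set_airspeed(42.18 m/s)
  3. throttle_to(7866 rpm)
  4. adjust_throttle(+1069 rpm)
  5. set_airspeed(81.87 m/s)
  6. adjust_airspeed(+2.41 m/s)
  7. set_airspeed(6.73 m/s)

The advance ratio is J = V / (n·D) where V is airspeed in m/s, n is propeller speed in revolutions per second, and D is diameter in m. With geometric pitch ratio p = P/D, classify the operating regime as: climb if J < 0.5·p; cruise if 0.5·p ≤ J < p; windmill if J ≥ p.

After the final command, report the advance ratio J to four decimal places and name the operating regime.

set_propeller: D = 3.001 m, P = 2.796 m (p = P/D = 0.931689); state ← (V=0, rpm=0)
set_airspeed(42.18): V ← 42.18 m/s
throttle_to(7866): rpm ← 7866
adjust_throttle(+1069): rpm ← 7866 +1069 = 8935
set_airspeed(81.87): V ← 81.87 m/s
adjust_airspeed(+2.41): V ← 81.87 +2.41 = 84.28 m/s
set_airspeed(6.73): V ← 6.73 m/s
final state: V = 6.73 m/s, rpm = 8935 → n = rpm/60 = 148.916667 rev/s
J = V / (n·D) = 6.73 / (148.916667 × 3.001) = 0.015059
regime bands: climb J<0.4658 | cruise [0.4658, 0.9317) | windmill J≥0.9317
J = 0.0151 → climb

J = 0.0151, regime = climb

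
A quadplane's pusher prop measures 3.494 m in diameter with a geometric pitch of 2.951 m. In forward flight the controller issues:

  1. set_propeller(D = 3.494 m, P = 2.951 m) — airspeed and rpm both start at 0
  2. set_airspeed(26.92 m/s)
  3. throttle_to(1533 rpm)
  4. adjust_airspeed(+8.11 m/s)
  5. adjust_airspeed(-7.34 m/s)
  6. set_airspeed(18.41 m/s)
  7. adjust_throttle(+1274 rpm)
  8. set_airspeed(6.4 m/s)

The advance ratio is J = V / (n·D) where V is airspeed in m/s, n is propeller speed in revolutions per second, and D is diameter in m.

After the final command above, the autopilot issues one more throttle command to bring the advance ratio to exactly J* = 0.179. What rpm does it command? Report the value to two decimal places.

set_propeller: D = 3.494 m, P = 2.951 m (p = P/D = 0.844591); state ← (V=0, rpm=0)
set_airspeed(26.92): V ← 26.92 m/s
throttle_to(1533): rpm ← 1533
adjust_airspeed(+8.11): V ← 26.92 +8.11 = 35.03 m/s
adjust_airspeed(-7.34): V ← 35.03 -7.34 = 27.69 m/s
set_airspeed(18.41): V ← 18.41 m/s
adjust_throttle(+1274): rpm ← 1533 +1274 = 2807
set_airspeed(6.4): V ← 6.4 m/s
final state: V = 6.4 m/s, rpm = 2807 → n = rpm/60 = 46.783333 rev/s
target J* = 0.179; solve J* = V/(n·D) for n: n = V/(J*·D) = 6.4/(0.179 × 3.494) = 10.233025 rev/s
rpm = 60·n = 613.981510

rpm = 613.98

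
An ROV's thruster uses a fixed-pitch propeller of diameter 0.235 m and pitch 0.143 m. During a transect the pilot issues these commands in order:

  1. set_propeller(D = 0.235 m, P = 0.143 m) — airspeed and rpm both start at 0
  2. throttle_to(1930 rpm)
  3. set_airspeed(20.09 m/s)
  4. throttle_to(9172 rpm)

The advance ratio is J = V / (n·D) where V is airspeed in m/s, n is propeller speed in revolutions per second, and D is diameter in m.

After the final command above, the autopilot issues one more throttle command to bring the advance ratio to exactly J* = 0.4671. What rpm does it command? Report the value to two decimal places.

rpm = 10981.29

set_propeller: D = 0.235 m, P = 0.143 m (p = P/D = 0.608511); state ← (V=0, rpm=0)
throttle_to(1930): rpm ← 1930
set_airspeed(20.09): V ← 20.09 m/s
throttle_to(9172): rpm ← 9172
final state: V = 20.09 m/s, rpm = 9172 → n = rpm/60 = 152.866667 rev/s
target J* = 0.4671; solve J* = V/(n·D) for n: n = V/(J*·D) = 20.09/(0.4671 × 0.235) = 183.021541 rev/s
rpm = 60·n = 10981.292447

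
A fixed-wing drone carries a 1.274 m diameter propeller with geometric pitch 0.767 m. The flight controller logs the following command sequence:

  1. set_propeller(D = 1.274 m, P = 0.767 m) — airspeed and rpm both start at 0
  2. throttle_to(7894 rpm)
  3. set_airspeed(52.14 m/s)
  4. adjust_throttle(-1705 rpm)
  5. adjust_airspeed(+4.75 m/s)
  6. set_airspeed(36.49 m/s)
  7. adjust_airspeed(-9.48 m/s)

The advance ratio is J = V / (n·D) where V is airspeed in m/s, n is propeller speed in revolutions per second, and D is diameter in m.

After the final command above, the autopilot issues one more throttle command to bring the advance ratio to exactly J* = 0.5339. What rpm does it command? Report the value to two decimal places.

rpm = 2382.57

set_propeller: D = 1.274 m, P = 0.767 m (p = P/D = 0.602041); state ← (V=0, rpm=0)
throttle_to(7894): rpm ← 7894
set_airspeed(52.14): V ← 52.14 m/s
adjust_throttle(-1705): rpm ← 7894 -1705 = 6189
adjust_airspeed(+4.75): V ← 52.14 +4.75 = 56.89 m/s
set_airspeed(36.49): V ← 36.49 m/s
adjust_airspeed(-9.48): V ← 36.49 -9.48 = 27.01 m/s
final state: V = 27.01 m/s, rpm = 6189 → n = rpm/60 = 103.150000 rev/s
target J* = 0.5339; solve J* = V/(n·D) for n: n = V/(J*·D) = 27.01/(0.5339 × 1.274) = 39.709575 rev/s
rpm = 60·n = 2382.574480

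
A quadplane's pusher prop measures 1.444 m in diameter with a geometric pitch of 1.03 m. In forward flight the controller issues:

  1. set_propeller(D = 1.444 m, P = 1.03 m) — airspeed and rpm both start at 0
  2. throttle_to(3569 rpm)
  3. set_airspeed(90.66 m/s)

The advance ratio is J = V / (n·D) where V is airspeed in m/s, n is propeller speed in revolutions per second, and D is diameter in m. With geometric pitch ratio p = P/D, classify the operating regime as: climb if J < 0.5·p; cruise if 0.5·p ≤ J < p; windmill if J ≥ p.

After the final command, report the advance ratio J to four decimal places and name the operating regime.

J = 1.0555, regime = windmill

set_propeller: D = 1.444 m, P = 1.03 m (p = P/D = 0.713296); state ← (V=0, rpm=0)
throttle_to(3569): rpm ← 3569
set_airspeed(90.66): V ← 90.66 m/s
final state: V = 90.66 m/s, rpm = 3569 → n = rpm/60 = 59.483333 rev/s
J = V / (n·D) = 90.66 / (59.483333 × 1.444) = 1.055488
regime bands: climb J<0.3566 | cruise [0.3566, 0.7133) | windmill J≥0.7133
J = 1.0555 → windmill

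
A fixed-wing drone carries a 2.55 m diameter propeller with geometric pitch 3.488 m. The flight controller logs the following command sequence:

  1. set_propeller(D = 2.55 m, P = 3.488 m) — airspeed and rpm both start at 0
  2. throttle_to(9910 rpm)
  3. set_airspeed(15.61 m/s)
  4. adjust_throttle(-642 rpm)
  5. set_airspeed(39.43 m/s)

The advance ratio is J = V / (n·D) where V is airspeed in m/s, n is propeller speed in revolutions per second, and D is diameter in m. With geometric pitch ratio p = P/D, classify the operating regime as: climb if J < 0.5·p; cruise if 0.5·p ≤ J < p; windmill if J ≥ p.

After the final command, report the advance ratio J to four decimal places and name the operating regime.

J = 0.1001, regime = climb

set_propeller: D = 2.55 m, P = 3.488 m (p = P/D = 1.367843); state ← (V=0, rpm=0)
throttle_to(9910): rpm ← 9910
set_airspeed(15.61): V ← 15.61 m/s
adjust_throttle(-642): rpm ← 9910 -642 = 9268
set_airspeed(39.43): V ← 39.43 m/s
final state: V = 39.43 m/s, rpm = 9268 → n = rpm/60 = 154.466667 rev/s
J = V / (n·D) = 39.43 / (154.466667 × 2.55) = 0.100104
regime bands: climb J<0.6839 | cruise [0.6839, 1.3678) | windmill J≥1.3678
J = 0.1001 → climb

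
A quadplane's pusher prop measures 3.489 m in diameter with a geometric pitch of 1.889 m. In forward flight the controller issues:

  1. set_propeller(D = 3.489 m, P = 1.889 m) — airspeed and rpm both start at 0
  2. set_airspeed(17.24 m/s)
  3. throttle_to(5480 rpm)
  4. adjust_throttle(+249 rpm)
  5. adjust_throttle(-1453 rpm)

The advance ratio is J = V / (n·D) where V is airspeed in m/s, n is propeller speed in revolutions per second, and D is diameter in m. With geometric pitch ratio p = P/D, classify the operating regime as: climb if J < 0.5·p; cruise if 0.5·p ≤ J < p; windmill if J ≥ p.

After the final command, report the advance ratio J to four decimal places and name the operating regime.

set_propeller: D = 3.489 m, P = 1.889 m (p = P/D = 0.541416); state ← (V=0, rpm=0)
set_airspeed(17.24): V ← 17.24 m/s
throttle_to(5480): rpm ← 5480
adjust_throttle(+249): rpm ← 5480 +249 = 5729
adjust_throttle(-1453): rpm ← 5729 -1453 = 4276
final state: V = 17.24 m/s, rpm = 4276 → n = rpm/60 = 71.266667 rev/s
J = V / (n·D) = 17.24 / (71.266667 × 3.489) = 0.069335
regime bands: climb J<0.2707 | cruise [0.2707, 0.5414) | windmill J≥0.5414
J = 0.0693 → climb

J = 0.0693, regime = climb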